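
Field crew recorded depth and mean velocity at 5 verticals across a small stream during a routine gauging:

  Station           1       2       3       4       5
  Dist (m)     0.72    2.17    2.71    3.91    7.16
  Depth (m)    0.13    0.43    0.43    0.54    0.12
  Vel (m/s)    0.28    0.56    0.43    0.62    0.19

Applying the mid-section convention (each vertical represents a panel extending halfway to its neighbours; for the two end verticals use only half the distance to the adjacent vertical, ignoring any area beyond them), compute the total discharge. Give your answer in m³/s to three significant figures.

w_1 = (2.17 − 0.72)/2 = 0.725 m; q_1 = 0.28 × 0.13 × 0.725 = 0.02639 m³/s
w_2 = (2.71 − 0.72)/2 = 0.995 m; q_2 = 0.56 × 0.43 × 0.995 = 0.2396 m³/s
w_3 = (3.91 − 2.17)/2 = 0.87 m; q_3 = 0.43 × 0.43 × 0.87 = 0.1609 m³/s
w_4 = (7.16 − 2.71)/2 = 2.225 m; q_4 = 0.62 × 0.54 × 2.225 = 0.7449 m³/s
w_5 = (7.16 − 3.91)/2 = 1.625 m; q_5 = 0.19 × 0.12 × 1.625 = 0.03705 m³/s
Q = Σ qᵢ = 1.209 m³/s

1.21 m³/s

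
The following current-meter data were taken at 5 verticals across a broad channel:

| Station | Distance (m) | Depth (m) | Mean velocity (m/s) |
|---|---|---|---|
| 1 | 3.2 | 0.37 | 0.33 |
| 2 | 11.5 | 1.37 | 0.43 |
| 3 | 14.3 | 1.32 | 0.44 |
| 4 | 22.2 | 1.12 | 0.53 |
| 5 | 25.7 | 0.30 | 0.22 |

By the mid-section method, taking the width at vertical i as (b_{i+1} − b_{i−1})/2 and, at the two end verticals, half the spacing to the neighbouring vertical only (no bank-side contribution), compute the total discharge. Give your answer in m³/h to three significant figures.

37400 m³/h

w_1 = (11.5 − 3.2)/2 = 4.15 m; q_1 = 0.33 × 0.37 × 4.15 = 0.5067 m³/s
w_2 = (14.3 − 3.2)/2 = 5.55 m; q_2 = 0.43 × 1.37 × 5.55 = 3.270 m³/s
w_3 = (22.2 − 11.5)/2 = 5.35 m; q_3 = 0.44 × 1.32 × 5.35 = 3.107 m³/s
w_4 = (25.7 − 14.3)/2 = 5.7 m; q_4 = 0.53 × 1.12 × 5.7 = 3.384 m³/s
w_5 = (25.7 − 22.2)/2 = 1.75 m; q_5 = 0.22 × 0.30 × 1.75 = 0.1155 m³/s
Q = Σ qᵢ = 10.38 m³/s
= 10.38 × 3600 = 37380 m³/h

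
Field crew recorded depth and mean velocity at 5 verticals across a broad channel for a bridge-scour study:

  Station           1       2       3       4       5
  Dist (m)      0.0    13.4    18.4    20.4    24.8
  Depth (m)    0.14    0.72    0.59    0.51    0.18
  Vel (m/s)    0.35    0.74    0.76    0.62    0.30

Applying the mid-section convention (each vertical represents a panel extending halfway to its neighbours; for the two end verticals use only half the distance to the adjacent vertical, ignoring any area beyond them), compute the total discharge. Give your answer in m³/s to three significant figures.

w_1 = (13.4 − 0.0)/2 = 6.7 m; q_1 = 0.35 × 0.14 × 6.7 = 0.3283 m³/s
w_2 = (18.4 − 0.0)/2 = 9.2 m; q_2 = 0.74 × 0.72 × 9.2 = 4.902 m³/s
w_3 = (20.4 − 13.4)/2 = 3.5 m; q_3 = 0.76 × 0.59 × 3.5 = 1.569 m³/s
w_4 = (24.8 − 18.4)/2 = 3.2 m; q_4 = 0.62 × 0.51 × 3.2 = 1.012 m³/s
w_5 = (24.8 − 20.4)/2 = 2.2 m; q_5 = 0.30 × 0.18 × 2.2 = 0.1188 m³/s
Q = Σ qᵢ = 7.930 m³/s

7.93 m³/s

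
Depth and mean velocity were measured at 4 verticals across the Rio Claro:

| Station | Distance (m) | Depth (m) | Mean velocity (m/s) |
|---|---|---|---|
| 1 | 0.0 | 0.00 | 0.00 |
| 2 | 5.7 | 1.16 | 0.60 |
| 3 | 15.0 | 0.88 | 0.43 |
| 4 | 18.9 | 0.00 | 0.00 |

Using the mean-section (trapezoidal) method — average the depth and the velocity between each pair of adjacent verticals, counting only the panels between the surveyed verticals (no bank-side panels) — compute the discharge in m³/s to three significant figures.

Panel 1-2: Δb = 5.7 m, d̄ = (0.00+1.16)/2 = 0.58, v̄ = (0.00+0.60)/2 = 0.3 → q = 5.7×0.58×0.3 = 0.9918 m³/s
Panel 2-3: Δb = 9.3 m, d̄ = (1.16+0.88)/2 = 1.02, v̄ = (0.60+0.43)/2 = 0.515 → q = 9.3×1.02×0.515 = 4.885 m³/s
Panel 3-4: Δb = 3.9 m, d̄ = (0.88+0.00)/2 = 0.44, v̄ = (0.43+0.00)/2 = 0.215 → q = 3.9×0.44×0.215 = 0.3689 m³/s
Q = Σ q = 6.246 m³/s

6.25 m³/s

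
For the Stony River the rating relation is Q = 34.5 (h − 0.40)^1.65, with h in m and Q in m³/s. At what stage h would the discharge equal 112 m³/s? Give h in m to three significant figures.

2.44 m

h − h₀ = (Q/C)^(1/b) = (112/34.5)^(1/1.65) = 2.041 m
h = 0.40 + 2.041 = 2.441 m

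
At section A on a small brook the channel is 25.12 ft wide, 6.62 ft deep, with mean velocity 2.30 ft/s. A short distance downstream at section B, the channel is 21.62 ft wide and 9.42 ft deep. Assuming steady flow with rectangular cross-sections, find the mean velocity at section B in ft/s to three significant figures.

Q = A₁V₁ = (25.12×6.62) × 2.30 = 382.5 ft³/s
A₂ = 21.62 × 9.42 = 203.7 ft²
V₂ = Q/A₂ = 382.5/203.7 = 1.878 ft/s

1.88 ft/s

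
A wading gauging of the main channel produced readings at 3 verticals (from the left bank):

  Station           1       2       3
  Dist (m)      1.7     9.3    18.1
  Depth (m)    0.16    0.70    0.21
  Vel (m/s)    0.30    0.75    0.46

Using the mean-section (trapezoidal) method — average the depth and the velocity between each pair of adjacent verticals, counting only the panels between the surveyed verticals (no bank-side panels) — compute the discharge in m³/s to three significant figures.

Panel 1-2: Δb = 7.6 m, d̄ = (0.16+0.70)/2 = 0.43, v̄ = (0.30+0.75)/2 = 0.525 → q = 7.6×0.43×0.525 = 1.716 m³/s
Panel 2-3: Δb = 8.8 m, d̄ = (0.70+0.21)/2 = 0.455, v̄ = (0.75+0.46)/2 = 0.605 → q = 8.8×0.455×0.605 = 2.422 m³/s
Q = Σ q = 4.138 m³/s

4.14 m³/s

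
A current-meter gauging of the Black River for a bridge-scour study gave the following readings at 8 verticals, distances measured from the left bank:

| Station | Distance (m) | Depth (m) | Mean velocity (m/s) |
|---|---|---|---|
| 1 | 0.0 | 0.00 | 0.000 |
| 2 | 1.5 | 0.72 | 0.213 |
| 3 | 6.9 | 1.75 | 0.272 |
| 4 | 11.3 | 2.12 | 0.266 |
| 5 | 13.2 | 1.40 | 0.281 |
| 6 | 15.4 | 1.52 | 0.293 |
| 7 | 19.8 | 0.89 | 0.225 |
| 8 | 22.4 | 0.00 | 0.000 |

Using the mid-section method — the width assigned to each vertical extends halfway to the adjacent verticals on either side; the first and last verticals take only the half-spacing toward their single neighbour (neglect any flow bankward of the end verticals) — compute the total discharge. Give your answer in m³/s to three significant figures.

w_2 = (6.9 − 0.0)/2 = 3.45 m; q_2 = 0.213 × 0.72 × 3.45 = 0.5291 m³/s
w_3 = (11.3 − 1.5)/2 = 4.9 m; q_3 = 0.272 × 1.75 × 4.9 = 2.332 m³/s
w_4 = (13.2 − 6.9)/2 = 3.15 m; q_4 = 0.266 × 2.12 × 3.15 = 1.776 m³/s
w_5 = (15.4 − 11.3)/2 = 2.05 m; q_5 = 0.281 × 1.40 × 2.05 = 0.8065 m³/s
w_6 = (19.8 − 13.2)/2 = 3.3 m; q_6 = 0.293 × 1.52 × 3.3 = 1.470 m³/s
w_7 = (22.4 − 15.4)/2 = 3.5 m; q_7 = 0.225 × 0.89 × 3.5 = 0.7009 m³/s
Stations 1, 8 contribute zero (depth or velocity is 0).
Q = Σ qᵢ = 7.615 m³/s

7.61 m³/s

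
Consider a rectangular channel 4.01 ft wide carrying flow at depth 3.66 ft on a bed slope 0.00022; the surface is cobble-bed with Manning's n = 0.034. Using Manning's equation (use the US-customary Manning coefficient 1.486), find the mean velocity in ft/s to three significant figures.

A = b·y = 4.01 × 3.66 = 14.68 ft²
P = b + 2y = 4.01 + 2×3.66 = 11.33 ft
R = A/P = 14.68/11.33 = 1.295 ft
Q = (1.486/n)·A·R^(2/3)·S^(1/2) = (1.486/0.034) × 14.68 × 1.295^(2/3) × 0.00022^(1/2) = 11.31 ft³/s
V = Q/A = 11.31/14.68 = 0.7703 ft/s

0.770 ft/s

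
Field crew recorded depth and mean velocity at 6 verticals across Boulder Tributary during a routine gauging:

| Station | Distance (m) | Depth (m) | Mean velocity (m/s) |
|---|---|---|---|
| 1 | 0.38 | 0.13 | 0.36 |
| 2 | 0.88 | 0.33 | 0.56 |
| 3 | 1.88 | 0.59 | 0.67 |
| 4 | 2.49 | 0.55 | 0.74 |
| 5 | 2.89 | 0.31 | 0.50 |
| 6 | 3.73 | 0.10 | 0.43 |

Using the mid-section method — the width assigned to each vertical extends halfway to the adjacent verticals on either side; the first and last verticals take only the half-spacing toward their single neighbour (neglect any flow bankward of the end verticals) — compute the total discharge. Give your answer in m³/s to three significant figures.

w_1 = (0.88 − 0.38)/2 = 0.25 m; q_1 = 0.36 × 0.13 × 0.25 = 0.01170 m³/s
w_2 = (1.88 − 0.38)/2 = 0.75 m; q_2 = 0.56 × 0.33 × 0.75 = 0.1386 m³/s
w_3 = (2.49 − 0.88)/2 = 0.805 m; q_3 = 0.67 × 0.59 × 0.805 = 0.3182 m³/s
w_4 = (2.89 − 1.88)/2 = 0.505 m; q_4 = 0.74 × 0.55 × 0.505 = 0.2055 m³/s
w_5 = (3.73 − 2.49)/2 = 0.62 m; q_5 = 0.50 × 0.31 × 0.62 = 0.09610 m³/s
w_6 = (3.73 − 2.89)/2 = 0.42 m; q_6 = 0.43 × 0.10 × 0.42 = 0.01806 m³/s
Q = Σ qᵢ = 0.7882 m³/s

0.788 m³/s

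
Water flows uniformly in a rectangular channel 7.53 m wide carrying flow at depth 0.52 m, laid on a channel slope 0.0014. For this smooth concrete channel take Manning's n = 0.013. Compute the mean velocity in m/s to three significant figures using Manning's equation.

A = b·y = 7.53 × 0.52 = 3.916 m²
P = b + 2y = 7.53 + 2×0.52 = 8.570 m
R = A/P = 3.916/8.570 = 0.4569 m
Q = (1/n)·A·R^(2/3)·S^(1/2) = (1/0.013) × 3.916 × 0.4569^(2/3) × 0.0014^(1/2) = 6.685 m³/s
V = Q/A = 6.685/3.916 = 1.707 m/s

1.71 m/s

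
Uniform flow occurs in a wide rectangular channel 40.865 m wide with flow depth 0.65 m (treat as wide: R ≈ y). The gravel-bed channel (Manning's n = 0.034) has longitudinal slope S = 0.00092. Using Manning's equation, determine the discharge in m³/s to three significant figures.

17.8 m³/s

A = b·y = 40.865 × 0.65 = 26.56 m²
Wide channel: R ≈ y = 0.65 m
Q = (1/n)·A·R^(2/3)·S^(1/2) = (1/0.034) × 26.56 × 0.6500^(2/3) × 0.00092^(1/2) = 17.78 m³/s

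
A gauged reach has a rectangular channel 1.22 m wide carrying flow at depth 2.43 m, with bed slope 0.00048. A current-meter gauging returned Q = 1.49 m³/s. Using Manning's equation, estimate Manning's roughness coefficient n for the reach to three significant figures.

0.0270

A = b·y = 1.22 × 2.43 = 2.965 m²
P = b + 2y = 1.22 + 2×2.43 = 6.080 m
R = A/P = 2.965/6.080 = 0.4876 m
n = (1/Q)·A·R^(2/3)·S^(1/2) = (1/1.49) × 2.965 × 0.6195 × 0.02191 = 0.02700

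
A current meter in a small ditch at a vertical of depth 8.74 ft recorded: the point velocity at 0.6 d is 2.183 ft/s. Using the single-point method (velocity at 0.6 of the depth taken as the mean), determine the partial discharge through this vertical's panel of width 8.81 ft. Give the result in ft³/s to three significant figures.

168 ft³/s

v̄ = v₀.₆ = 2.183 ft/s
q = v̄ × d × w = 2.183 × 8.74 × 8.81 = 168.1 ft³/s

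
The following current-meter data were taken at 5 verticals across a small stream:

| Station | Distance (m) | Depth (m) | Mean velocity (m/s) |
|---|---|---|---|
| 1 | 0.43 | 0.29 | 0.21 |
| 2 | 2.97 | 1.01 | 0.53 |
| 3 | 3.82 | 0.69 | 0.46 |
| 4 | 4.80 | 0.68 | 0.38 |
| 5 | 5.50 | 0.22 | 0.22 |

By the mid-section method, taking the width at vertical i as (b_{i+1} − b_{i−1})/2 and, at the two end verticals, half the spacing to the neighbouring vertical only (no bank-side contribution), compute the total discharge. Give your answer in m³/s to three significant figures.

1.51 m³/s

w_1 = (2.97 − 0.43)/2 = 1.27 m; q_1 = 0.21 × 0.29 × 1.27 = 0.07734 m³/s
w_2 = (3.82 − 0.43)/2 = 1.695 m; q_2 = 0.53 × 1.01 × 1.695 = 0.9073 m³/s
w_3 = (4.80 − 2.97)/2 = 0.915 m; q_3 = 0.46 × 0.69 × 0.915 = 0.2904 m³/s
w_4 = (5.50 − 3.82)/2 = 0.84 m; q_4 = 0.38 × 0.68 × 0.84 = 0.2171 m³/s
w_5 = (5.50 − 4.80)/2 = 0.35 m; q_5 = 0.22 × 0.22 × 0.35 = 0.01694 m³/s
Q = Σ qᵢ = 1.509 m³/s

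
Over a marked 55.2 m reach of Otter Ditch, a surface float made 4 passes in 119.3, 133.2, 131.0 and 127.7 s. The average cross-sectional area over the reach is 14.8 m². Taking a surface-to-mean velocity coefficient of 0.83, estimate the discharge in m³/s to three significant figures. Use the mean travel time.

t̄ = (119.3 + 133.2 + 131.0 + 127.7) / 4 = 127.8 s
v_surface = L / t̄ = 55.2 / 127.8 = 0.4319 m/s
v_mean = 0.83 × 0.4319 = 0.3585 m/s
Q = A × v_mean = 14.8 × 0.3585 = 5.306 m³/s

5.31 m³/s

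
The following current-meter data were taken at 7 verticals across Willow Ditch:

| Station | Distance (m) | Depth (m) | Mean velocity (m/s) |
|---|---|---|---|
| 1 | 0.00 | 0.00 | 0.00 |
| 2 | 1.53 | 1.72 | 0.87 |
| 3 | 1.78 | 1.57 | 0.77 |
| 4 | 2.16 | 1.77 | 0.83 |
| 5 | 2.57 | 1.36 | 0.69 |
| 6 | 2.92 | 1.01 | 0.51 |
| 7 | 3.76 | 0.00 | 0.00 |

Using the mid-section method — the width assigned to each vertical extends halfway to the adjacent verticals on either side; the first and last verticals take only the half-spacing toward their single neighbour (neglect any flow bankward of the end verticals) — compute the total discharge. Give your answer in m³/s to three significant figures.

2.96 m³/s

w_2 = (1.78 − 0.00)/2 = 0.89 m; q_2 = 0.87 × 1.72 × 0.89 = 1.332 m³/s
w_3 = (2.16 − 1.53)/2 = 0.315 m; q_3 = 0.77 × 1.57 × 0.315 = 0.3808 m³/s
w_4 = (2.57 − 1.78)/2 = 0.395 m; q_4 = 0.83 × 1.77 × 0.395 = 0.5803 m³/s
w_5 = (2.92 − 2.16)/2 = 0.38 m; q_5 = 0.69 × 1.36 × 0.38 = 0.3566 m³/s
w_6 = (3.76 − 2.57)/2 = 0.595 m; q_6 = 0.51 × 1.01 × 0.595 = 0.3065 m³/s
Stations 1, 7 contribute zero (depth or velocity is 0).
Q = Σ qᵢ = 2.956 m³/s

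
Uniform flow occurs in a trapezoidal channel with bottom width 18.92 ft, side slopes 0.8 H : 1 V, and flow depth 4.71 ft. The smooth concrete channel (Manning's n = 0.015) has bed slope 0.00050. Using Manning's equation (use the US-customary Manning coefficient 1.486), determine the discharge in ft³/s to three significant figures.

540 ft³/s

A = (b + z·y)·y = (18.92 + 0.8×4.71)×4.71 = 106.9 ft²
P = b + 2y√(1+z²) = 18.92 + 2×4.71×√(1+0.8²) = 30.98 ft
R = A/P = 106.9/30.98 = 3.449 ft
Q = (1.486/n)·A·R^(2/3)·S^(1/2) = (1.486/0.015) × 106.9 × 3.449^(2/3) × 0.00050^(1/2) = 540.4 ft³/s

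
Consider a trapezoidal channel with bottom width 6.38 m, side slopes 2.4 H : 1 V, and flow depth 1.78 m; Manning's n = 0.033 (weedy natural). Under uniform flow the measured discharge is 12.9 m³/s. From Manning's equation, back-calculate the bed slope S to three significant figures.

0.000390

A = (b + z·y)·y = (6.38 + 2.4×1.78)×1.78 = 18.96 m²
P = b + 2y√(1+z²) = 6.38 + 2×1.78×√(1+2.4²) = 15.64 m
R = A/P = 18.96/15.64 = 1.213 m
S = (Q·n / (1·A·R^(2/3)))² = (12.9×0.033 / (1×18.96×1.137))² = 0.0003898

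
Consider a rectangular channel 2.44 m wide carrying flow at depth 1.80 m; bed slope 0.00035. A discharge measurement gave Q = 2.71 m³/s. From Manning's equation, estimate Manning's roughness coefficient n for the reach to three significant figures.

0.0245

A = b·y = 2.44 × 1.80 = 4.392 m²
P = b + 2y = 2.44 + 2×1.80 = 6.040 m
R = A/P = 4.392/6.040 = 0.7272 m
n = (1/Q)·A·R^(2/3)·S^(1/2) = (1/2.71) × 4.392 × 0.8086 × 0.01871 = 0.02452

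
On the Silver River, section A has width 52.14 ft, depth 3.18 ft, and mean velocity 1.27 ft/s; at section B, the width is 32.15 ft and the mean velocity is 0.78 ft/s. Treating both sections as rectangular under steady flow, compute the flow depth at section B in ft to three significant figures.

8.40 ft

Q = A₁V₁ = (52.14×3.18) × 1.27 = 210.6 ft³/s
d₂ = Q/(b₂ V₂) = 210.6/(32.15×0.78) = 8.397 ft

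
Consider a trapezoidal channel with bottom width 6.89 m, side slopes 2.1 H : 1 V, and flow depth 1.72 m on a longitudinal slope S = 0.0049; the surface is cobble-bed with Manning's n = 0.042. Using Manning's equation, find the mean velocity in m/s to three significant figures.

1.90 m/s

A = (b + z·y)·y = (6.89 + 2.1×1.72)×1.72 = 18.06 m²
P = b + 2y√(1+z²) = 6.89 + 2×1.72×√(1+2.1²) = 14.89 m
R = A/P = 18.06/14.89 = 1.213 m
Q = (1/n)·A·R^(2/3)·S^(1/2) = (1/0.042) × 18.06 × 1.213^(2/3) × 0.0049^(1/2) = 34.24 m³/s
V = Q/A = 34.24/18.06 = 1.896 m/s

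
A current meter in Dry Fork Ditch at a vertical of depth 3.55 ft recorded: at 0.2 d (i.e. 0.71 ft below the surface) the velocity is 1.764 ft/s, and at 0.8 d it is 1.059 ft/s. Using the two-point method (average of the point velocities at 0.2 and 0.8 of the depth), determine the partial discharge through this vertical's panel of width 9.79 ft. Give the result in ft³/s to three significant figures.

v̄ = (1.764 + 1.059) / 2 = 1.412 ft/s
q = v̄ × d × w = 1.412 × 3.55 × 9.79 = 49.06 ft³/s

49.1 ft³/s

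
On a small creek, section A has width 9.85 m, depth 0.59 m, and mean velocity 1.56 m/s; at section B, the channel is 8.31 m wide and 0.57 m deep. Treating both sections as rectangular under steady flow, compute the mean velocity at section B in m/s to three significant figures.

Q = A₁V₁ = (9.85×0.59) × 1.56 = 9.066 m³/s
A₂ = 8.31 × 0.57 = 4.737 m²
V₂ = Q/A₂ = 9.066/4.737 = 1.914 m/s

1.91 m/s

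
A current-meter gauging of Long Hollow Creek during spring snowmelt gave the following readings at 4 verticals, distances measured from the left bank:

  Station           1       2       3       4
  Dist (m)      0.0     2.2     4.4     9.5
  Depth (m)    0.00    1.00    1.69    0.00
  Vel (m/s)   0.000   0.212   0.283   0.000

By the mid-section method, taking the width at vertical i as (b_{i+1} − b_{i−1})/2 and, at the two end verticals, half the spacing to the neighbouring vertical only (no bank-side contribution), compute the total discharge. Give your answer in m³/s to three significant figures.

2.21 m³/s

w_2 = (4.4 − 0.0)/2 = 2.2 m; q_2 = 0.212 × 1.00 × 2.2 = 0.4664 m³/s
w_3 = (9.5 − 2.2)/2 = 3.65 m; q_3 = 0.283 × 1.69 × 3.65 = 1.746 m³/s
Stations 1, 4 contribute zero (depth or velocity is 0).
Q = Σ qᵢ = 2.212 m³/s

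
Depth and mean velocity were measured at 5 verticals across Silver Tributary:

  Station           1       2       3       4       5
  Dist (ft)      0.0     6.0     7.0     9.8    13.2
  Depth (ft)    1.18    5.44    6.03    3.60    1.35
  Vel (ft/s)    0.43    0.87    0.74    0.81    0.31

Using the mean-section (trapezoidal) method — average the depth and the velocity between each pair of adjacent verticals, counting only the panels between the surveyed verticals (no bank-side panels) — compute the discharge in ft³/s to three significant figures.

32.7 ft³/s

Panel 1-2: Δb = 6 ft, d̄ = (1.18+5.44)/2 = 3.31, v̄ = (0.43+0.87)/2 = 0.65 → q = 6×3.31×0.65 = 12.91 ft³/s
Panel 2-3: Δb = 1 ft, d̄ = (5.44+6.03)/2 = 5.735, v̄ = (0.87+0.74)/2 = 0.805 → q = 1×5.735×0.805 = 4.617 ft³/s
Panel 3-4: Δb = 2.8 ft, d̄ = (6.03+3.60)/2 = 4.815, v̄ = (0.74+0.81)/2 = 0.775 → q = 2.8×4.815×0.775 = 10.45 ft³/s
Panel 4-5: Δb = 3.4 ft, d̄ = (3.60+1.35)/2 = 2.475, v̄ = (0.81+0.31)/2 = 0.56 → q = 3.4×2.475×0.56 = 4.712 ft³/s
Q = Σ q = 32.69 ft³/s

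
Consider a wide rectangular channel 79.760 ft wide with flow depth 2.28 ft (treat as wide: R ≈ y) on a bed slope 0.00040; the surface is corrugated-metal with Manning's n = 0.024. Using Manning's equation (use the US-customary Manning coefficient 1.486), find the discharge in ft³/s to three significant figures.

390 ft³/s

A = b·y = 79.760 × 2.28 = 181.9 ft²
Wide channel: R ≈ y = 2.28 ft
Q = (1.486/n)·A·R^(2/3)·S^(1/2) = (1.486/0.024) × 181.9 × 2.280^(2/3) × 0.00040^(1/2) = 390.1 ft³/s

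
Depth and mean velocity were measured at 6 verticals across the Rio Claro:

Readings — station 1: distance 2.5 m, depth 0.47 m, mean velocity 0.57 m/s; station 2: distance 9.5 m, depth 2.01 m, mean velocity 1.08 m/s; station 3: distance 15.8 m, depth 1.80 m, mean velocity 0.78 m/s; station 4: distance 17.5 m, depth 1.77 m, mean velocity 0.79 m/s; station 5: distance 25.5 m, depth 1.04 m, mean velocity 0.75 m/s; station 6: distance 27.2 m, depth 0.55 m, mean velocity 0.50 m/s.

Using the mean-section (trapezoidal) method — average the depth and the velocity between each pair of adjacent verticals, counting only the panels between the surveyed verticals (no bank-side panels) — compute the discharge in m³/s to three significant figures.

Panel 1-2: Δb = 7 m, d̄ = (0.47+2.01)/2 = 1.24, v̄ = (0.57+1.08)/2 = 0.825 → q = 7×1.24×0.825 = 7.161 m³/s
Panel 2-3: Δb = 6.3 m, d̄ = (2.01+1.80)/2 = 1.905, v̄ = (1.08+0.78)/2 = 0.93 → q = 6.3×1.905×0.93 = 11.16 m³/s
Panel 3-4: Δb = 1.7 m, d̄ = (1.80+1.77)/2 = 1.785, v̄ = (0.78+0.79)/2 = 0.785 → q = 1.7×1.785×0.785 = 2.382 m³/s
Panel 4-5: Δb = 8 m, d̄ = (1.77+1.04)/2 = 1.405, v̄ = (0.79+0.75)/2 = 0.77 → q = 8×1.405×0.77 = 8.655 m³/s
Panel 5-6: Δb = 1.7 m, d̄ = (1.04+0.55)/2 = 0.795, v̄ = (0.75+0.50)/2 = 0.625 → q = 1.7×0.795×0.625 = 0.8447 m³/s
Q = Σ q = 30.20 m³/s

30.2 m³/s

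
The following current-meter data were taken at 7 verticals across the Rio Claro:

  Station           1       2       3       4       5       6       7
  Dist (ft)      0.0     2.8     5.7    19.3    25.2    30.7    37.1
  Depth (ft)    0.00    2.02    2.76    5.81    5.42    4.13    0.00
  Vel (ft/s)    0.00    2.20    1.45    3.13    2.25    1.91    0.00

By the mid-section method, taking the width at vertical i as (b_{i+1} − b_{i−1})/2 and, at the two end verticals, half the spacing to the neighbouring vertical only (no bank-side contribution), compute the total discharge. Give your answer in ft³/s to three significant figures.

339 ft³/s

w_2 = (5.7 − 0.0)/2 = 2.85 ft; q_2 = 2.20 × 2.02 × 2.85 = 12.67 ft³/s
w_3 = (19.3 − 2.8)/2 = 8.25 ft; q_3 = 1.45 × 2.76 × 8.25 = 33.02 ft³/s
w_4 = (25.2 − 5.7)/2 = 9.75 ft; q_4 = 3.13 × 5.81 × 9.75 = 177.3 ft³/s
w_5 = (30.7 − 19.3)/2 = 5.7 ft; q_5 = 2.25 × 5.42 × 5.7 = 69.51 ft³/s
w_6 = (37.1 − 25.2)/2 = 5.95 ft; q_6 = 1.91 × 4.13 × 5.95 = 46.94 ft³/s
Stations 1, 7 contribute zero (depth or velocity is 0).
Q = Σ qᵢ = 339.4 ft³/s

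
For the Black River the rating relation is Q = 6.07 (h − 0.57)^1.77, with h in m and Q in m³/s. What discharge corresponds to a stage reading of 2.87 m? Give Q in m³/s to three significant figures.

26.5 m³/s

Q = 6.07 × (2.87 − 0.57)^1.77 = 6.07 × 2.3^1.77 = 26.51 m³/s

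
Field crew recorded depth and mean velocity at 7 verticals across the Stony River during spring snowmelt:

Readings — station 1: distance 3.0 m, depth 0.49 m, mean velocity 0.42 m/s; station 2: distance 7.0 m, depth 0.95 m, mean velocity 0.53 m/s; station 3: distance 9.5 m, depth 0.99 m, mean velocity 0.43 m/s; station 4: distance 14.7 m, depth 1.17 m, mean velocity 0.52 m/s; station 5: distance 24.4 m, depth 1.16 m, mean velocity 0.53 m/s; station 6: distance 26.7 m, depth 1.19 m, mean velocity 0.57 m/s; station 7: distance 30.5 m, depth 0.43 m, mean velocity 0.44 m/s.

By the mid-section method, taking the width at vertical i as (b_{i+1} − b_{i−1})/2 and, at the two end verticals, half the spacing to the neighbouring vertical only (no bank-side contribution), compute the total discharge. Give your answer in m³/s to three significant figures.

w_1 = (7.0 − 3.0)/2 = 2 m; q_1 = 0.42 × 0.49 × 2 = 0.4116 m³/s
w_2 = (9.5 − 3.0)/2 = 3.25 m; q_2 = 0.53 × 0.95 × 3.25 = 1.636 m³/s
w_3 = (14.7 − 7.0)/2 = 3.85 m; q_3 = 0.43 × 0.99 × 3.85 = 1.639 m³/s
w_4 = (24.4 − 9.5)/2 = 7.45 m; q_4 = 0.52 × 1.17 × 7.45 = 4.533 m³/s
w_5 = (26.7 − 14.7)/2 = 6 m; q_5 = 0.53 × 1.16 × 6 = 3.689 m³/s
w_6 = (30.5 − 24.4)/2 = 3.05 m; q_6 = 0.57 × 1.19 × 3.05 = 2.069 m³/s
w_7 = (30.5 − 26.7)/2 = 1.9 m; q_7 = 0.44 × 0.43 × 1.9 = 0.3595 m³/s
Q = Σ qᵢ = 14.34 m³/s

14.3 m³/s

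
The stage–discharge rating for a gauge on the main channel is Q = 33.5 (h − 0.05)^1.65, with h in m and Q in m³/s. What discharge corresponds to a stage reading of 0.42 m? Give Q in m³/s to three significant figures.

Q = 33.5 × (0.42 − 0.05)^1.65 = 33.5 × 0.37^1.65 = 6.495 m³/s

6.49 m³/s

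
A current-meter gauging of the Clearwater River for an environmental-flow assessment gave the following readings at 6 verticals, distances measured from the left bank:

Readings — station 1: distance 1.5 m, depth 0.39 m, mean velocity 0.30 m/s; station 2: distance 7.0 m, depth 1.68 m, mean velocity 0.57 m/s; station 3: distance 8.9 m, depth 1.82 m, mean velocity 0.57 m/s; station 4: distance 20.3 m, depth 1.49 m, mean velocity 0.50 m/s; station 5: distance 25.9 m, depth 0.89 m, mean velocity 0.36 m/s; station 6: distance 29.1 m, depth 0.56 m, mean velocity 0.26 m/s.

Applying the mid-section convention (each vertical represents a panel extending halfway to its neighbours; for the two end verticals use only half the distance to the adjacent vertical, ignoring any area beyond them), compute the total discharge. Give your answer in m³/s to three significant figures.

18.7 m³/s

w_1 = (7.0 − 1.5)/2 = 2.75 m; q_1 = 0.30 × 0.39 × 2.75 = 0.3218 m³/s
w_2 = (8.9 − 1.5)/2 = 3.7 m; q_2 = 0.57 × 1.68 × 3.7 = 3.543 m³/s
w_3 = (20.3 − 7.0)/2 = 6.65 m; q_3 = 0.57 × 1.82 × 6.65 = 6.899 m³/s
w_4 = (25.9 − 8.9)/2 = 8.5 m; q_4 = 0.50 × 1.49 × 8.5 = 6.333 m³/s
w_5 = (29.1 − 20.3)/2 = 4.4 m; q_5 = 0.36 × 0.89 × 4.4 = 1.410 m³/s
w_6 = (29.1 − 25.9)/2 = 1.6 m; q_6 = 0.26 × 0.56 × 1.6 = 0.2330 m³/s
Q = Σ qᵢ = 18.74 m³/s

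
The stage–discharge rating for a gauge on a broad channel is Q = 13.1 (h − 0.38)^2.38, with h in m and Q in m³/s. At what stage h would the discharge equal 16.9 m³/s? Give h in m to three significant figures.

1.49 m

h − h₀ = (Q/C)^(1/b) = (16.9/13.1)^(1/2.38) = 1.113 m
h = 0.38 + 1.113 = 1.493 m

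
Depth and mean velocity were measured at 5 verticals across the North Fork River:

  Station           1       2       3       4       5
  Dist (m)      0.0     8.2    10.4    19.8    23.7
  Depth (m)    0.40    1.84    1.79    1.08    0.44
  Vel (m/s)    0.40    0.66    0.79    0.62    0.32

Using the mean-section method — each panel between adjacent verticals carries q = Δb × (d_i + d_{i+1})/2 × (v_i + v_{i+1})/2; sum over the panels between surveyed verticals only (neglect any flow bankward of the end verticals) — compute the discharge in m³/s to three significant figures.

Panel 1-2: Δb = 8.2 m, d̄ = (0.40+1.84)/2 = 1.12, v̄ = (0.40+0.66)/2 = 0.53 → q = 8.2×1.12×0.53 = 4.868 m³/s
Panel 2-3: Δb = 2.2 m, d̄ = (1.84+1.79)/2 = 1.815, v̄ = (0.66+0.79)/2 = 0.725 → q = 2.2×1.815×0.725 = 2.895 m³/s
Panel 3-4: Δb = 9.4 m, d̄ = (1.79+1.08)/2 = 1.435, v̄ = (0.79+0.62)/2 = 0.705 → q = 9.4×1.435×0.705 = 9.510 m³/s
Panel 4-5: Δb = 3.9 m, d̄ = (1.08+0.44)/2 = 0.76, v̄ = (0.62+0.32)/2 = 0.47 → q = 3.9×0.76×0.47 = 1.393 m³/s
Q = Σ q = 18.67 m³/s

18.7 m³/s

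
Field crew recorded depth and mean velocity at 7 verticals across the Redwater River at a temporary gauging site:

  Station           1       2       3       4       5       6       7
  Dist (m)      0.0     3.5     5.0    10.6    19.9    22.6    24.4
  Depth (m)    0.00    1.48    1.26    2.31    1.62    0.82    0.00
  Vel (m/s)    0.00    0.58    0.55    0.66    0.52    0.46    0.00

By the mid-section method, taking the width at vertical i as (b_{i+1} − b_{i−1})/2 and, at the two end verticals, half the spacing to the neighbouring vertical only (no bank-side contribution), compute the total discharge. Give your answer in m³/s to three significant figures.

21.9 m³/s

w_2 = (5.0 − 0.0)/2 = 2.5 m; q_2 = 0.58 × 1.48 × 2.5 = 2.146 m³/s
w_3 = (10.6 − 3.5)/2 = 3.55 m; q_3 = 0.55 × 1.26 × 3.55 = 2.460 m³/s
w_4 = (19.9 − 5.0)/2 = 7.45 m; q_4 = 0.66 × 2.31 × 7.45 = 11.36 m³/s
w_5 = (22.6 − 10.6)/2 = 6 m; q_5 = 0.52 × 1.62 × 6 = 5.054 m³/s
w_6 = (24.4 − 19.9)/2 = 2.25 m; q_6 = 0.46 × 0.82 × 2.25 = 0.8487 m³/s
Stations 1, 7 contribute zero (depth or velocity is 0).
Q = Σ qᵢ = 21.87 m³/s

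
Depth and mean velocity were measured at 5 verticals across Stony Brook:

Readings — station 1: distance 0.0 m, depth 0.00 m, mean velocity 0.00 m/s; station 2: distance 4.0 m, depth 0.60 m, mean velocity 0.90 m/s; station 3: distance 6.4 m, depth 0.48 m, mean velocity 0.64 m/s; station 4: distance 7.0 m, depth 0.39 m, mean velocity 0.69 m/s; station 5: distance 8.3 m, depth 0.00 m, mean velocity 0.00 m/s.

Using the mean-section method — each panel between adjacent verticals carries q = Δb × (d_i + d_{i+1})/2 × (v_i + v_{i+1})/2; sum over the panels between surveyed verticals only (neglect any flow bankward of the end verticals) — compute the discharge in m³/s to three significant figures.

1.80 m³/s

Panel 1-2: Δb = 4 m, d̄ = (0.00+0.60)/2 = 0.3, v̄ = (0.00+0.90)/2 = 0.45 → q = 4×0.3×0.45 = 0.5400 m³/s
Panel 2-3: Δb = 2.4 m, d̄ = (0.60+0.48)/2 = 0.54, v̄ = (0.90+0.64)/2 = 0.77 → q = 2.4×0.54×0.77 = 0.9979 m³/s
Panel 3-4: Δb = 0.6 m, d̄ = (0.48+0.39)/2 = 0.435, v̄ = (0.64+0.69)/2 = 0.665 → q = 0.6×0.435×0.665 = 0.1736 m³/s
Panel 4-5: Δb = 1.3 m, d̄ = (0.39+0.00)/2 = 0.195, v̄ = (0.69+0.00)/2 = 0.345 → q = 1.3×0.195×0.345 = 0.08746 m³/s
Q = Σ q = 1.799 m³/s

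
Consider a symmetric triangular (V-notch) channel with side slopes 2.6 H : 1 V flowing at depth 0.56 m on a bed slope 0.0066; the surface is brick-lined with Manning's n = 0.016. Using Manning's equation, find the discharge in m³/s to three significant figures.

A = z·y² = 2.6×0.56² = 0.8154 m²
P = 2y√(1+z²) = 2×0.56×√(1+2.6²) = 3.120 m
R = A/P = 0.8154/3.120 = 0.2613 m
Q = (1/n)·A·R^(2/3)·S^(1/2) = (1/0.016) × 0.8154 × 0.2613^(2/3) × 0.0066^(1/2) = 1.692 m³/s

1.69 m³/s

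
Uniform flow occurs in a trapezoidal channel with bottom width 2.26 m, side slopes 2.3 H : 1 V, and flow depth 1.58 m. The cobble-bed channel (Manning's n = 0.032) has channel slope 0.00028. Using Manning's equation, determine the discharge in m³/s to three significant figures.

A = (b + z·y)·y = (2.26 + 2.3×1.58)×1.58 = 9.313 m²
P = b + 2y√(1+z²) = 2.26 + 2×1.58×√(1+2.3²) = 10.19 m
R = A/P = 9.313/10.19 = 0.9143 m
Q = (1/n)·A·R^(2/3)·S^(1/2) = (1/0.032) × 9.313 × 0.9143^(2/3) × 0.00028^(1/2) = 4.587 m³/s

4.59 m³/s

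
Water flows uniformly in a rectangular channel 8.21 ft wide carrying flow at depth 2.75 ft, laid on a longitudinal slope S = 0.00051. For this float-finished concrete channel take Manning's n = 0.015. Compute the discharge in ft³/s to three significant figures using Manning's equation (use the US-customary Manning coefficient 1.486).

A = b·y = 8.21 × 2.75 = 22.58 ft²
P = b + 2y = 8.21 + 2×2.75 = 13.71 ft
R = A/P = 22.58/13.71 = 1.647 ft
Q = (1.486/n)·A·R^(2/3)·S^(1/2) = (1.486/0.015) × 22.58 × 1.647^(2/3) × 0.00051^(1/2) = 70.44 ft³/s

70.4 ft³/s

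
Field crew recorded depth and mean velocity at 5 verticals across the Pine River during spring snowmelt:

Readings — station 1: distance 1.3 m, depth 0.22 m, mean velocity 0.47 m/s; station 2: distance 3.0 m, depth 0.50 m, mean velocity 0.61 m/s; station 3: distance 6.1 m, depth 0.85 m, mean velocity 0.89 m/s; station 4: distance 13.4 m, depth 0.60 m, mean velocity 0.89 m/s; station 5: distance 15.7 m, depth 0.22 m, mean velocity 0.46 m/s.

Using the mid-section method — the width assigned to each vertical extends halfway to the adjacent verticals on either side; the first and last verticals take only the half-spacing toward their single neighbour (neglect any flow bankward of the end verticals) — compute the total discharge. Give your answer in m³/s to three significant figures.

w_1 = (3.0 − 1.3)/2 = 0.85 m; q_1 = 0.47 × 0.22 × 0.85 = 0.08789 m³/s
w_2 = (6.1 − 1.3)/2 = 2.4 m; q_2 = 0.61 × 0.50 × 2.4 = 0.7320 m³/s
w_3 = (13.4 − 3.0)/2 = 5.2 m; q_3 = 0.89 × 0.85 × 5.2 = 3.934 m³/s
w_4 = (15.7 − 6.1)/2 = 4.8 m; q_4 = 0.89 × 0.60 × 4.8 = 2.563 m³/s
w_5 = (15.7 − 13.4)/2 = 1.15 m; q_5 = 0.46 × 0.22 × 1.15 = 0.1164 m³/s
Q = Σ qᵢ = 7.433 m³/s

7.43 m³/s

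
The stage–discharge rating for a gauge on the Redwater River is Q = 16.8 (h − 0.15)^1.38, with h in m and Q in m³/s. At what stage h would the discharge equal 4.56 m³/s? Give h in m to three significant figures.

0.539 m

h − h₀ = (Q/C)^(1/b) = (4.56/16.8)^(1/1.38) = 0.3887 m
h = 0.15 + 0.3887 = 0.5387 m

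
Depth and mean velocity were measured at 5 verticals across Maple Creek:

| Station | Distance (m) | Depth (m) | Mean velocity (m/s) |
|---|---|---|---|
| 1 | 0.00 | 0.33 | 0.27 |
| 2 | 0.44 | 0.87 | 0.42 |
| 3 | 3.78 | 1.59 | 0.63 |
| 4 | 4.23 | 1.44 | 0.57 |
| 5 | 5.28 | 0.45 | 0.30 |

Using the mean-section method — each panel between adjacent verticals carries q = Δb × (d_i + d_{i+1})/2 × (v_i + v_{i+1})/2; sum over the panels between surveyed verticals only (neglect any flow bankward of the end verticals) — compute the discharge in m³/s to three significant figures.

3.09 m³/s

Panel 1-2: Δb = 0.44 m, d̄ = (0.33+0.87)/2 = 0.6, v̄ = (0.27+0.42)/2 = 0.345 → q = 0.44×0.6×0.345 = 0.09108 m³/s
Panel 2-3: Δb = 3.34 m, d̄ = (0.87+1.59)/2 = 1.23, v̄ = (0.42+0.63)/2 = 0.525 → q = 3.34×1.23×0.525 = 2.157 m³/s
Panel 3-4: Δb = 0.45 m, d̄ = (1.59+1.44)/2 = 1.515, v̄ = (0.63+0.57)/2 = 0.6 → q = 0.45×1.515×0.6 = 0.4091 m³/s
Panel 4-5: Δb = 1.05 m, d̄ = (1.44+0.45)/2 = 0.945, v̄ = (0.57+0.30)/2 = 0.435 → q = 1.05×0.945×0.435 = 0.4316 m³/s
Q = Σ q = 3.089 m³/s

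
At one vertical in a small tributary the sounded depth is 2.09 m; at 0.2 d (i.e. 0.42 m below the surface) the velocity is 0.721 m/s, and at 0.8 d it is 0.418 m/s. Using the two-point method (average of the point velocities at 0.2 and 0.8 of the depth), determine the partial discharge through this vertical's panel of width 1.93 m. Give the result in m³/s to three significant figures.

2.30 m³/s

v̄ = (0.721 + 0.418) / 2 = 0.5695 m/s
q = v̄ × d × w = 0.5695 × 2.09 × 1.93 = 2.297 m³/s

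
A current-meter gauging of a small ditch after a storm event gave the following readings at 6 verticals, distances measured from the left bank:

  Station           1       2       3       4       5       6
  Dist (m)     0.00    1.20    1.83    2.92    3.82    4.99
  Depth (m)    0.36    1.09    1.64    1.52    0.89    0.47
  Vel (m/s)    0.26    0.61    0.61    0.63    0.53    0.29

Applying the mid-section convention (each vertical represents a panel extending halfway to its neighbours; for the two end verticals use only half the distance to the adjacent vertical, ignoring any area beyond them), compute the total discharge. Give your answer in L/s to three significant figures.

w_1 = (1.20 − 0.00)/2 = 0.6 m; q_1 = 0.26 × 0.36 × 0.6 = 0.05616 m³/s
w_2 = (1.83 − 0.00)/2 = 0.915 m; q_2 = 0.61 × 1.09 × 0.915 = 0.6084 m³/s
w_3 = (2.92 − 1.20)/2 = 0.86 m; q_3 = 0.61 × 1.64 × 0.86 = 0.8603 m³/s
w_4 = (3.82 − 1.83)/2 = 0.995 m; q_4 = 0.63 × 1.52 × 0.995 = 0.9528 m³/s
w_5 = (4.99 − 2.92)/2 = 1.035 m; q_5 = 0.53 × 0.89 × 1.035 = 0.4882 m³/s
w_6 = (4.99 − 3.82)/2 = 0.585 m; q_6 = 0.29 × 0.47 × 0.585 = 0.07974 m³/s
Q = Σ qᵢ = 3.046 m³/s
= 3.046 × 1000 = 3046 L/s

3050 L/s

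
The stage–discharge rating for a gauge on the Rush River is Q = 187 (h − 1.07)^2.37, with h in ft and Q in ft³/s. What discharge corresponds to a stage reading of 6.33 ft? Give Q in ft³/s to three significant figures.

9560 ft³/s

Q = 187 × (6.33 − 1.07)^2.37 = 187 × 5.26^2.37 = 9563 ft³/s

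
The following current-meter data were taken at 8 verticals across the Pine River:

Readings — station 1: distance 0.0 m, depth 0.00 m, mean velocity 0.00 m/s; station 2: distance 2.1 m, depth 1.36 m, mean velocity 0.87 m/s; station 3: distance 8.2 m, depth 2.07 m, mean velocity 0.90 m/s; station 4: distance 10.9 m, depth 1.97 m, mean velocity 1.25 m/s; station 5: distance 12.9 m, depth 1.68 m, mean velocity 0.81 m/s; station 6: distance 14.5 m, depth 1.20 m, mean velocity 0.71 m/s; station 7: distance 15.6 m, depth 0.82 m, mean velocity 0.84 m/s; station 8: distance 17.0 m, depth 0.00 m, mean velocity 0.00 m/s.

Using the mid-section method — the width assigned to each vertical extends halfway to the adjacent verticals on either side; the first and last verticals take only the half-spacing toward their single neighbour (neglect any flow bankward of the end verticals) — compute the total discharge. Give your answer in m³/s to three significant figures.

w_2 = (8.2 − 0.0)/2 = 4.1 m; q_2 = 0.87 × 1.36 × 4.1 = 4.851 m³/s
w_3 = (10.9 − 2.1)/2 = 4.4 m; q_3 = 0.90 × 2.07 × 4.4 = 8.197 m³/s
w_4 = (12.9 − 8.2)/2 = 2.35 m; q_4 = 1.25 × 1.97 × 2.35 = 5.787 m³/s
w_5 = (14.5 − 10.9)/2 = 1.8 m; q_5 = 0.81 × 1.68 × 1.8 = 2.449 m³/s
w_6 = (15.6 − 12.9)/2 = 1.35 m; q_6 = 0.71 × 1.20 × 1.35 = 1.150 m³/s
w_7 = (17.0 − 14.5)/2 = 1.25 m; q_7 = 0.84 × 0.82 × 1.25 = 0.8610 m³/s
Stations 1, 8 contribute zero (depth or velocity is 0).
Q = Σ qᵢ = 23.30 m³/s

23.3 m³/s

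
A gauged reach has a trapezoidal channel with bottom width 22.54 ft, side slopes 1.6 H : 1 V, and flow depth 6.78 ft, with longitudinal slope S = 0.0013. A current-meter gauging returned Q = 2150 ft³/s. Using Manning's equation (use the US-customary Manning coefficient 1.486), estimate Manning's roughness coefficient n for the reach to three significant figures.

0.0158

A = (b + z·y)·y = (22.54 + 1.6×6.78)×6.78 = 226.4 ft²
P = b + 2y√(1+z²) = 22.54 + 2×6.78×√(1+1.6²) = 48.12 ft
R = A/P = 226.4/48.12 = 4.704 ft
n = (1.486/Q)·A·R^(2/3)·S^(1/2) = (1.486/2150) × 226.4 × 2.807 × 0.03606 = 0.01584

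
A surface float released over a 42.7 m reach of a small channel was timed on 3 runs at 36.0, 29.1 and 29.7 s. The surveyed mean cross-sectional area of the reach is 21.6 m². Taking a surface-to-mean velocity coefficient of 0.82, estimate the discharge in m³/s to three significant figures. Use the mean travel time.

23.9 m³/s

t̄ = (36.0 + 29.1 + 29.7) / 3 = 31.6 s
v_surface = L / t̄ = 42.7 / 31.6 = 1.351 m/s
v_mean = 0.82 × 1.351 = 1.108 m/s
Q = A × v_mean = 21.6 × 1.108 = 23.93 m³/s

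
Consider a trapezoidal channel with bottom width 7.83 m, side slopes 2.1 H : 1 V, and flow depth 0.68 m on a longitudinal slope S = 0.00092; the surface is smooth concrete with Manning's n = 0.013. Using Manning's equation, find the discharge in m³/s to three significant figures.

A = (b + z·y)·y = (7.83 + 2.1×0.68)×0.68 = 6.295 m²
P = b + 2y√(1+z²) = 7.83 + 2×0.68×√(1+2.1²) = 10.99 m
R = A/P = 6.295/10.99 = 0.5727 m
Q = (1/n)·A·R^(2/3)·S^(1/2) = (1/0.013) × 6.295 × 0.5727^(2/3) × 0.00092^(1/2) = 10.13 m³/s

10.1 m³/s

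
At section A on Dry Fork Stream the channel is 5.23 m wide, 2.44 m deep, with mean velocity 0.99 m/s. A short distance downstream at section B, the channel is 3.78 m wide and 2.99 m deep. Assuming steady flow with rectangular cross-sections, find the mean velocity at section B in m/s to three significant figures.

Q = A₁V₁ = (5.23×2.44) × 0.99 = 12.63 m³/s
A₂ = 3.78 × 2.99 = 11.30 m²
V₂ = Q/A₂ = 12.63/11.30 = 1.118 m/s

1.12 m/s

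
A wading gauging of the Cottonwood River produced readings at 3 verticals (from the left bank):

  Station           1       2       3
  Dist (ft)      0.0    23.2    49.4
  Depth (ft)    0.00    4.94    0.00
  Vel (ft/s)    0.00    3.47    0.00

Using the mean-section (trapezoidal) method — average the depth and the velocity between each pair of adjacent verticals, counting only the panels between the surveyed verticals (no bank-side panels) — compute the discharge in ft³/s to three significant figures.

212 ft³/s

Panel 1-2: Δb = 23.2 ft, d̄ = (0.00+4.94)/2 = 2.47, v̄ = (0.00+3.47)/2 = 1.735 → q = 23.2×2.47×1.735 = 99.42 ft³/s
Panel 2-3: Δb = 26.2 ft, d̄ = (4.94+0.00)/2 = 2.47, v̄ = (3.47+0.00)/2 = 1.735 → q = 26.2×2.47×1.735 = 112.3 ft³/s
Q = Σ q = 211.7 ft³/s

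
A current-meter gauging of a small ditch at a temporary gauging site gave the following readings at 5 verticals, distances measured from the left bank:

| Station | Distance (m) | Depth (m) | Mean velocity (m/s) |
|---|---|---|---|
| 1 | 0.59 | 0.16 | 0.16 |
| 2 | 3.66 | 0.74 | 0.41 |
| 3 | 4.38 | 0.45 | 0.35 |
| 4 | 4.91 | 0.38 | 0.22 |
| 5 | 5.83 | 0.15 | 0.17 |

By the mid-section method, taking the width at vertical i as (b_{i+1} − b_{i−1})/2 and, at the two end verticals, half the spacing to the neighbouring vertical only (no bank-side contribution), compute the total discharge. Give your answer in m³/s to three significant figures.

w_1 = (3.66 − 0.59)/2 = 1.535 m; q_1 = 0.16 × 0.16 × 1.535 = 0.03930 m³/s
w_2 = (4.38 − 0.59)/2 = 1.895 m; q_2 = 0.41 × 0.74 × 1.895 = 0.5749 m³/s
w_3 = (4.91 − 3.66)/2 = 0.625 m; q_3 = 0.35 × 0.45 × 0.625 = 0.09844 m³/s
w_4 = (5.83 − 4.38)/2 = 0.725 m; q_4 = 0.22 × 0.38 × 0.725 = 0.06061 m³/s
w_5 = (5.83 − 4.91)/2 = 0.46 m; q_5 = 0.17 × 0.15 × 0.46 = 0.01173 m³/s
Q = Σ qᵢ = 0.7850 m³/s

0.785 m³/s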